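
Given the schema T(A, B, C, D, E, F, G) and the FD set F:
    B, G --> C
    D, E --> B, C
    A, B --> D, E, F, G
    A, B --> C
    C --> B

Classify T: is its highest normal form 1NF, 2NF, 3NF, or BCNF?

Candidate keys: {A, B}, {A, C}, {A, D, E}. Prime attributes: {A, B, C, D, E}.
For B, G --> C we have {B, G}⁺ = {B, C, G}; {B, G} is not a superkey, so BCNF fails.
Its right-hand attributes {C} are all prime, as are those of every other non-superkey FD — the relation is in 3NF.

3NF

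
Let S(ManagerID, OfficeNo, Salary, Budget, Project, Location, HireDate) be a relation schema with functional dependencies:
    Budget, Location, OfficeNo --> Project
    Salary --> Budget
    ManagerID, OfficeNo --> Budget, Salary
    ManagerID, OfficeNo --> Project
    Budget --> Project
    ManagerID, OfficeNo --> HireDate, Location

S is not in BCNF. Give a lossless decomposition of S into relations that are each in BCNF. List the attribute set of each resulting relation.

Candidate key of the original relation: {ManagerID, OfficeNo}.
Within {Budget, HireDate, Location, ManagerID, OfficeNo, Project, Salary}: {Budget, Location, OfficeNo}⁺ ∩ {Budget, HireDate, Location, ManagerID, OfficeNo, Project, Salary} = {Budget, Location, OfficeNo, Project}, not the whole set, so Budget, Location, OfficeNo --> Project violates BCNF; decompose into {Budget, Location, OfficeNo, Project} and {Budget, HireDate, Location, ManagerID, OfficeNo, Salary}.
Within {Budget, Location, OfficeNo, Project}: {Budget}⁺ ∩ {Budget, Location, OfficeNo, Project} = {Budget, Project}, not the whole set, so Budget --> Project violates BCNF; decompose into {Budget, Project} and {Budget, Location, OfficeNo}.
{Budget, Project} is in BCNF.
{Budget, Location, OfficeNo} is in BCNF.
Within {Budget, HireDate, Location, ManagerID, OfficeNo, Salary}: {Salary}⁺ ∩ {Budget, HireDate, Location, ManagerID, OfficeNo, Salary} = {Budget, Salary}, not the whole set, so Salary --> Budget violates BCNF; decompose into {Budget, Salary} and {HireDate, Location, ManagerID, OfficeNo, Salary}.
{Budget, Salary} is in BCNF.
{HireDate, Location, ManagerID, OfficeNo, Salary} is in BCNF.

{Budget, Location, OfficeNo}; {Budget, Project}; {Budget, Salary}; {HireDate, Location, ManagerID, OfficeNo, Salary}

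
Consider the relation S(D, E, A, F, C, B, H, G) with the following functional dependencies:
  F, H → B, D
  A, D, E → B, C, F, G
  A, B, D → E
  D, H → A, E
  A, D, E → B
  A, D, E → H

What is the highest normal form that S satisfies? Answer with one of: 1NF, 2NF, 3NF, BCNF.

Candidate keys: {A, B, D}, {A, D, E}, {D, H}, {F, H}. Prime attributes: {A, B, D, E, F, H}.
The left-hand side of every FD is a superkey, so BCNF is satisfied.

BCNF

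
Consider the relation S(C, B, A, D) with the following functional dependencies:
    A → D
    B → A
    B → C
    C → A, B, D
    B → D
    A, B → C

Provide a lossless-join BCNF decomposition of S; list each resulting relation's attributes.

{A, B, C}; {A, D}

Candidate keys of the original relation: {B}, {C}.
{A, B, C, D}: {A} determines {A, D} here but is not a superkey — split on A → D, giving {A, D} and {A, B, C}.
{A, D} is in BCNF.
{A, B, C} is in BCNF.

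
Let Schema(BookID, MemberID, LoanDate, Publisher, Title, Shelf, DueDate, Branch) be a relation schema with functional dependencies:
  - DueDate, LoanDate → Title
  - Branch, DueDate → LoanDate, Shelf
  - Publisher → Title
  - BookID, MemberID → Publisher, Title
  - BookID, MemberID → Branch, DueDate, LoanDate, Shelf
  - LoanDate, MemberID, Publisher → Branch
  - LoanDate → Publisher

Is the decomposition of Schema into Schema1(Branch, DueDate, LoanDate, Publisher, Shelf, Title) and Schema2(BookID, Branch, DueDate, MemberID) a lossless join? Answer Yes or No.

Schema1 ∩ Schema2 = {Branch, DueDate}; its closure under F is {Branch, DueDate, LoanDate, Publisher, Shelf, Title}.
Since Schema1 ⊆ {Branch, DueDate, LoanDate, Publisher, Shelf, Title}, the intersection is a superkey of Schema1; the decomposition is lossless.

Yes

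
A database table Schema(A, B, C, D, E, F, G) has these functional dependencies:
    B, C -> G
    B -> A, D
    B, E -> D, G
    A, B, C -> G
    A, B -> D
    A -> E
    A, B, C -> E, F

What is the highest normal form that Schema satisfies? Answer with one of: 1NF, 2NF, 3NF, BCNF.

1NF

Candidate key: {B, C}. Prime attributes: {B, C}.
B -> A, D breaks BCNF: {B}⁺ = {A, B, D, E, G}, so {B} is not a superkey.
B -> A, D has non-prime {A, D} on the right and a non-superkey on the left, so 3NF fails.
Since {B} ⊂ {B, C} and {B}⁺ ⊇ {A, D, E, G} with {A, D, E, G} non-prime, there is a partial dependency; 2NF fails.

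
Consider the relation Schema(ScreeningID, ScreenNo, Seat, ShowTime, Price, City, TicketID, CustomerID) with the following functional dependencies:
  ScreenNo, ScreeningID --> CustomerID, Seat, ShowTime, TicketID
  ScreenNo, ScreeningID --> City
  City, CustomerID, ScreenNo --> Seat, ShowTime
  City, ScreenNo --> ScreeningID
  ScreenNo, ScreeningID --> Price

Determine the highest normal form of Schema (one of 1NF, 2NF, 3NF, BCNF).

BCNF

Candidate keys: {City, ScreenNo}, {ScreenNo, ScreeningID}. Prime attributes: {City, ScreenNo, ScreeningID}.
The left-hand side of every FD is a superkey, so BCNF is satisfied.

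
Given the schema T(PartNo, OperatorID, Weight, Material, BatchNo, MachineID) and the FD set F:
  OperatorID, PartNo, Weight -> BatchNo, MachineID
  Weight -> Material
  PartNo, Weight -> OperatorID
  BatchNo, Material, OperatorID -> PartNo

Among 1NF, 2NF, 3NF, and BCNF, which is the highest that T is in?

Candidate keys: {BatchNo, OperatorID, Weight}, {PartNo, Weight}. Prime attributes: {BatchNo, OperatorID, PartNo, Weight}.
Weight -> Material: {Weight}⁺ = {Material, Weight}, which is not all of the attributes, so the left side is not a superkey — BCNF is violated.
Weight -> Material determines the non-prime attribute {Material} from a non-superkey — 3NF is violated.
The proper key subset {Weight} of {PartNo, Weight} determines non-prime {Material}, so the relation is not even in 2NF.

1NF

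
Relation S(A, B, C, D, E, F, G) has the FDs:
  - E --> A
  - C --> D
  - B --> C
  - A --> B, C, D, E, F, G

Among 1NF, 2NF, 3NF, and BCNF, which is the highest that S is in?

2NF

Candidate keys: {A}, {E}. Prime attributes: {A, E}.
C --> D: {C}⁺ = {C, D}, which is not all of the attributes, so the left side is not a superkey — BCNF is violated.
Because {D} is non-prime and the left side of C --> D is not a superkey, the relation is not in 3NF.
With only single-attribute keys there can be no partial dependency, so 2NF holds.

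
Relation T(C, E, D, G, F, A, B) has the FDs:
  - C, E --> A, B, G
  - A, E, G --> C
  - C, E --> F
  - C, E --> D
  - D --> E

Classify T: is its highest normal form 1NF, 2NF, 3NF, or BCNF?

3NF

Candidate keys: {A, D, G}, {A, E, G}, {C, D}, {C, E}. Prime attributes: {A, C, D, E, G}.
For D --> E we have {D}⁺ = {D, E}; {D} is not a superkey, so BCNF fails.
Its right-hand attributes {E} are all prime, as are those of every other non-superkey FD — the relation is in 3NF.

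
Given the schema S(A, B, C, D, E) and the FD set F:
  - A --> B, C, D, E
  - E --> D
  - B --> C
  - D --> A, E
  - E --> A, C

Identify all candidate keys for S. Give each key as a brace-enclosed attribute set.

{A}, {D}, {E}

{A}⁺ = {A, B, C, D, E}, which is every attribute, so {A} is a candidate key.
{D}⁺ = {A, B, C, D, E}, which is every attribute, so {D} is a candidate key.
{E}⁺ = {A, B, C, D, E}, which is every attribute, so {E} is a candidate key.
No proper subset of any of these is a key, and no other minimal superkey exists.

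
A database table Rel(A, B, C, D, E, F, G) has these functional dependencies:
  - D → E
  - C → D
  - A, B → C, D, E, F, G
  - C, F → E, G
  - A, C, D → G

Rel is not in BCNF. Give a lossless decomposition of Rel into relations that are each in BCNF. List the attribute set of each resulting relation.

Candidate key of the original relation: {A, B}.
In {A, B, C, D, E, F, G}, {D} is not a superkey ({D}⁺ restricted to this set is {D, E}), so split on D → E into {D, E} and {A, B, C, D, F, G}.
{D, E} is in BCNF.
In {A, B, C, D, F, G}, {C} is not a superkey ({C}⁺ restricted to this set is {C, D}), so split on C → D into {C, D} and {A, B, C, F, G}.
{C, D} is in BCNF.
In {A, B, C, F, G}, {C, F} is not a superkey ({C, F}⁺ restricted to this set is {C, F, G}), so split on C, F → G into {C, F, G} and {A, B, C, F}.
{C, F, G} is in BCNF.
{A, B, C, F} is in BCNF.

{A, B, C, F}; {C, D}; {C, F, G}; {D, E}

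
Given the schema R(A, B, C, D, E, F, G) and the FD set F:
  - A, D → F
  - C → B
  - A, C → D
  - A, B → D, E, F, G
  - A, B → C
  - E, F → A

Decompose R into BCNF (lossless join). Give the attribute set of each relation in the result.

Candidate keys of the original relation: {A, B}, {A, C}, {B, E, F}, {C, E, F}.
{A, B, C, D, E, F, G}: {A, D} determines {A, D, F} here but is not a superkey — split on A, D → F, giving {A, D, F} and {A, B, C, D, E, G}.
{A, D, F} has no BCNF violation.
{A, B, C, D, E, G}: {C} determines {B, C} here but is not a superkey — split on C → B, giving {B, C} and {A, C, D, E, G}.
{B, C} has no BCNF violation.
{A, C, D, E, G} has no BCNF violation.

{A, C, D, E, G}; {A, D, F}; {B, C}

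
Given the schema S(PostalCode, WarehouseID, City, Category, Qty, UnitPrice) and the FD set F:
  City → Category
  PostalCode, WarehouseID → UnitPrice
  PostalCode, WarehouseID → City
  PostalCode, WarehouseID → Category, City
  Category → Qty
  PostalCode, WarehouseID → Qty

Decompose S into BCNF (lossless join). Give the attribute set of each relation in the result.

{Category, City}; {Category, Qty}; {City, PostalCode, UnitPrice, WarehouseID}

Candidate key of the original relation: {PostalCode, WarehouseID}.
Within {Category, City, PostalCode, Qty, UnitPrice, WarehouseID}: {City}⁺ ∩ {Category, City, PostalCode, Qty, UnitPrice, WarehouseID} = {Category, City, Qty}, not the whole set, so City → Category, Qty violates BCNF; decompose into {Category, City, Qty} and {City, PostalCode, UnitPrice, WarehouseID}.
Within {Category, City, Qty}: {Category}⁺ ∩ {Category, City, Qty} = {Category, Qty}, not the whole set, so Category → Qty violates BCNF; decompose into {Category, Qty} and {Category, City}.
{Category, Qty} is in BCNF.
{Category, City} is in BCNF.
{City, PostalCode, UnitPrice, WarehouseID} is in BCNF.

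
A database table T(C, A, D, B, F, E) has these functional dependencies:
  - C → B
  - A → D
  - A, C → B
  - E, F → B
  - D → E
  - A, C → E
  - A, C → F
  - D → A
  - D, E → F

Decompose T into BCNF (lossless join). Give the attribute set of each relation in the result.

Candidate keys of the original relation: {A, C}, {C, D}.
{A, B, C, D, E, F}: {C} determines {B, C} here but is not a superkey — split on C → B, giving {B, C} and {A, C, D, E, F}.
{B, C} is in BCNF.
{A, C, D, E, F}: {A} determines {A, D, E, F} here but is not a superkey — split on A → D, E, F, giving {A, D, E, F} and {A, C}.
{A, D, E, F} is in BCNF.
{A, C} is in BCNF.

{A, C}; {A, D, E, F}; {B, C}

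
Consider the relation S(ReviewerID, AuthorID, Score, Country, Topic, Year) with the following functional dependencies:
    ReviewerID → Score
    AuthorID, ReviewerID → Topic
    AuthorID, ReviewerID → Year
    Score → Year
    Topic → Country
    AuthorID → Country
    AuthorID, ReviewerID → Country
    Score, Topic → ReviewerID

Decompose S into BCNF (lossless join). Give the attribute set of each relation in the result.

Candidate keys of the original relation: {AuthorID, ReviewerID}, {AuthorID, Score, Topic}.
In {AuthorID, Country, ReviewerID, Score, Topic, Year}, {ReviewerID} is not a superkey ({ReviewerID}⁺ restricted to this set is {ReviewerID, Score, Year}), so split on ReviewerID → Score, Year into {ReviewerID, Score, Year} and {AuthorID, Country, ReviewerID, Topic}.
In {ReviewerID, Score, Year}, {Score} is not a superkey ({Score}⁺ restricted to this set is {Score, Year}), so split on Score → Year into {Score, Year} and {ReviewerID, Score}.
{Score, Year} is in BCNF.
{ReviewerID, Score} is in BCNF.
In {AuthorID, Country, ReviewerID, Topic}, {Topic} is not a superkey ({Topic}⁺ restricted to this set is {Country, Topic}), so split on Topic → Country into {Country, Topic} and {AuthorID, ReviewerID, Topic}.
{Country, Topic} is in BCNF.
{AuthorID, ReviewerID, Topic} is in BCNF.

{AuthorID, ReviewerID, Topic}; {Country, Topic}; {ReviewerID, Score}; {Score, Year}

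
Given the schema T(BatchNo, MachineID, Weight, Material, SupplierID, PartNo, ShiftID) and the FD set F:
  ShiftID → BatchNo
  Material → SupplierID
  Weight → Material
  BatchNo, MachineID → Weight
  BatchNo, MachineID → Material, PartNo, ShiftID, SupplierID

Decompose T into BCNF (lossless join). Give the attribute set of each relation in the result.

{BatchNo, ShiftID}; {MachineID, PartNo, ShiftID, Weight}; {Material, SupplierID}; {Material, Weight}

Candidate keys of the original relation: {BatchNo, MachineID}, {MachineID, ShiftID}.
Within {BatchNo, MachineID, Material, PartNo, ShiftID, SupplierID, Weight}: {ShiftID}⁺ ∩ {BatchNo, MachineID, Material, PartNo, ShiftID, SupplierID, Weight} = {BatchNo, ShiftID}, not the whole set, so ShiftID → BatchNo violates BCNF; decompose into {BatchNo, ShiftID} and {MachineID, Material, PartNo, ShiftID, SupplierID, Weight}.
{BatchNo, ShiftID}: every determinant is a superkey — BCNF.
Within {MachineID, Material, PartNo, ShiftID, SupplierID, Weight}: {Material}⁺ ∩ {MachineID, Material, PartNo, ShiftID, SupplierID, Weight} = {Material, SupplierID}, not the whole set, so Material → SupplierID violates BCNF; decompose into {Material, SupplierID} and {MachineID, Material, PartNo, ShiftID, Weight}.
{Material, SupplierID}: every determinant is a superkey — BCNF.
Within {MachineID, Material, PartNo, ShiftID, Weight}: {Weight}⁺ ∩ {MachineID, Material, PartNo, ShiftID, Weight} = {Material, Weight}, not the whole set, so Weight → Material violates BCNF; decompose into {Material, Weight} and {MachineID, PartNo, ShiftID, Weight}.
{Material, Weight}: every determinant is a superkey — BCNF.
{MachineID, PartNo, ShiftID, Weight}: every determinant is a superkey — BCNF.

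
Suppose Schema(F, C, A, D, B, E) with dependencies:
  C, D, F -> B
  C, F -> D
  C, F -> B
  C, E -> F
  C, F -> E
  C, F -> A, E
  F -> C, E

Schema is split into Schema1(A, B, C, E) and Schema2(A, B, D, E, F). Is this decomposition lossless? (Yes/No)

Common attributes: {A, B, E}; their closure is {A, B, E}.
Neither Schema1 nor Schema2 is contained in that closure, so the decomposition is lossy.

No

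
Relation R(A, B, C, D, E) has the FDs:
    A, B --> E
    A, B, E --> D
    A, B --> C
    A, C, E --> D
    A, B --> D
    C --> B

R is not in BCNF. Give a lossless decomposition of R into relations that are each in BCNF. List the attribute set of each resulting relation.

{A, C, D, E}; {B, C}

Candidate keys of the original relation: {A, B}, {A, C}.
Within {A, B, C, D, E}: {C}⁺ ∩ {A, B, C, D, E} = {B, C}, not the whole set, so C --> B violates BCNF; decompose into {B, C} and {A, C, D, E}.
{B, C} is in BCNF.
{A, C, D, E} is in BCNF.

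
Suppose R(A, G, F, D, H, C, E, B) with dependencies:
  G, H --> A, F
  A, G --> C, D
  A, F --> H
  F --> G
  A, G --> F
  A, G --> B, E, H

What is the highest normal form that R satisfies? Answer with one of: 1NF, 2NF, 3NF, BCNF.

Candidate keys: {A, F}, {A, G}, {F, H}, {G, H}. Prime attributes: {A, F, G, H}.
F --> G breaks BCNF: {F}⁺ = {F, G}, so {F} is not a superkey.
Since {G} ⊆ prime attributes and every other non-superkey FD also has a prime right side, the schema is in 3NF.

3NF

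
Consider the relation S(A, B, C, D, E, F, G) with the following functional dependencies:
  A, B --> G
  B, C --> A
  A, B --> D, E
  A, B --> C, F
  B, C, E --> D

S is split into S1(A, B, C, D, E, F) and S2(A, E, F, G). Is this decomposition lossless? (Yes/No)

No

Common attributes: {A, E, F}; their closure is {A, E, F}.
S1 ⊄ {A, E, F} and S2 ⊄ {A, E, F}, so the split is lossy.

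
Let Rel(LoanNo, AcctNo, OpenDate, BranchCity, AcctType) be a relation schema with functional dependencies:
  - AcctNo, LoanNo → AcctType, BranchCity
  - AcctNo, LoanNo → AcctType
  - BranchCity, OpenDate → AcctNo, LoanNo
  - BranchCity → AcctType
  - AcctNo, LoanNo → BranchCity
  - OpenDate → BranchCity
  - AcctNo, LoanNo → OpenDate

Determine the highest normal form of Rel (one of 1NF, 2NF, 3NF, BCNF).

2NF

Candidate keys: {AcctNo, LoanNo}, {OpenDate}. Prime attributes: {AcctNo, LoanNo, OpenDate}.
BranchCity → AcctType: {BranchCity}⁺ = {AcctType, BranchCity}, which is not all of the attributes, so the left side is not a superkey — BCNF is violated.
BranchCity → AcctType determines the non-prime attribute {AcctType} from a non-superkey — 3NF is violated.
Checking every proper subset of each key, none determines a non-prime attribute — 2NF is satisfied.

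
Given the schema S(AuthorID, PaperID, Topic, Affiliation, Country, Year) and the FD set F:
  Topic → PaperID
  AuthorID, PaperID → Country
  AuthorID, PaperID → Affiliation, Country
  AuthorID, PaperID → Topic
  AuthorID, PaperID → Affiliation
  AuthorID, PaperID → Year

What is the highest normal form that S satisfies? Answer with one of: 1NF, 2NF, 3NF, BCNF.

3NF

Candidate keys: {AuthorID, PaperID}, {AuthorID, Topic}. Prime attributes: {AuthorID, PaperID, Topic}.
For Topic → PaperID we have {Topic}⁺ = {PaperID, Topic}; {Topic} is not a superkey, so BCNF fails.
But every attribute on its right side ({PaperID}) is prime, and the same holds for every other non-superkey FD, so 3NF still holds.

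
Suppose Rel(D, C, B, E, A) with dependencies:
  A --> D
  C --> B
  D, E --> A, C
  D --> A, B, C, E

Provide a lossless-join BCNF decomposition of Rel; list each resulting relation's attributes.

Candidate keys of the original relation: {A}, {D}.
{A, B, C, D, E}: {C} determines {B, C} here but is not a superkey — split on C --> B, giving {B, C} and {A, C, D, E}.
{B, C} is in BCNF.
{A, C, D, E} is in BCNF.

{A, C, D, E}; {B, C}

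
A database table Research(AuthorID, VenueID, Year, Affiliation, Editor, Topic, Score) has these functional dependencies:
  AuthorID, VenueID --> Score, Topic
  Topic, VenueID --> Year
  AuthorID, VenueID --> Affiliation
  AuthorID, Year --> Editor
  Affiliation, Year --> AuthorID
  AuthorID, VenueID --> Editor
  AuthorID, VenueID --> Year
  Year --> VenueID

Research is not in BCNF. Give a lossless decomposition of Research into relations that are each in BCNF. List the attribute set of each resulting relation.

{Affiliation, AuthorID, Editor, Score, Topic, VenueID}; {Topic, Year}; {VenueID, Year}

Candidate keys of the original relation: {Affiliation, Topic, VenueID}, {Affiliation, Year}, {AuthorID, VenueID}, {AuthorID, Year}.
In {Affiliation, AuthorID, Editor, Score, Topic, VenueID, Year}, {Topic, VenueID} is not a superkey ({Topic, VenueID}⁺ restricted to this set is {Topic, VenueID, Year}), so split on Topic, VenueID --> Year into {Topic, VenueID, Year} and {Affiliation, AuthorID, Editor, Score, Topic, VenueID}.
In {Topic, VenueID, Year}, {Year} is not a superkey ({Year}⁺ restricted to this set is {VenueID, Year}), so split on Year --> VenueID into {VenueID, Year} and {Topic, Year}.
{VenueID, Year}: every determinant is a superkey — BCNF.
{Topic, Year}: every determinant is a superkey — BCNF.
{Affiliation, AuthorID, Editor, Score, Topic, VenueID}: every determinant is a superkey — BCNF.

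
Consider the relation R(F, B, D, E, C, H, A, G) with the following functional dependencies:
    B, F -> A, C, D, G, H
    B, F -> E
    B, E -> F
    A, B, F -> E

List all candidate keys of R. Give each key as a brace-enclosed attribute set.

{B, E}, {B, F}

Attributes never on any right-hand side: {B} — every candidate key must contain it.
{B, E}⁺ = {A, B, C, D, E, F, G, H} — all of the relation — so {B, E} is a candidate key.
{B, F}⁺ = {A, B, C, D, E, F, G, H} — all of the relation — so {B, F} is a candidate key.
No proper subset of any of these is a key, and no other minimal superkey exists.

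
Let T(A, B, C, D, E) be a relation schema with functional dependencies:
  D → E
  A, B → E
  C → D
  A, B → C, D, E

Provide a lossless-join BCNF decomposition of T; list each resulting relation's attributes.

Candidate key of the original relation: {A, B}.
{A, B, C, D, E}: {D} determines {D, E} here but is not a superkey — split on D → E, giving {D, E} and {A, B, C, D}.
{D, E} has no BCNF violation.
{A, B, C, D}: {C} determines {C, D} here but is not a superkey — split on C → D, giving {C, D} and {A, B, C}.
{C, D} has no BCNF violation.
{A, B, C} has no BCNF violation.

{A, B, C}; {C, D}; {D, E}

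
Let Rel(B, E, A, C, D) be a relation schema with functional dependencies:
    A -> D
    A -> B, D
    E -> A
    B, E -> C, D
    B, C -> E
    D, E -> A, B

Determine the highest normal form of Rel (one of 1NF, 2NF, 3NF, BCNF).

Candidate keys: {A, C}, {B, C}, {E}. Prime attributes: {A, B, C, E}.
A -> D: {A}⁺ = {A, B, D}, which is not all of the attributes, so the left side is not a superkey — BCNF is violated.
A -> D has non-prime {D} on the right and a non-superkey on the left, so 3NF fails.
Since {A} ⊂ {A, C} and {A}⁺ ⊇ {D} with {D} non-prime, there is a partial dependency; 2NF fails.

1NF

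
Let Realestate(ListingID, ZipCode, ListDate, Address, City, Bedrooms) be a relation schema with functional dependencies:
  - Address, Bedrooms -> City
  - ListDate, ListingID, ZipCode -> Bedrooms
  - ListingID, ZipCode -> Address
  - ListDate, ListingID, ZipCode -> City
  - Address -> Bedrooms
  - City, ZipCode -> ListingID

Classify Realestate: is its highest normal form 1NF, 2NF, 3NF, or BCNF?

Candidate keys: {Address, ListDate, ZipCode}, {City, ListDate, ZipCode}, {ListDate, ListingID, ZipCode}. Prime attributes: {Address, City, ListDate, ListingID, ZipCode}.
Address, Bedrooms -> City: {Address, Bedrooms}⁺ = {Address, Bedrooms, City}, which is not all of the attributes, so the left side is not a superkey — BCNF is violated.
Address -> Bedrooms determines the non-prime attribute {Bedrooms} from a non-superkey — 3NF is violated.
{Address} is a proper subset of the key {Address, ListDate, ZipCode}, and {Address}⁺ contains the non-prime attribute {Bedrooms} — a partial dependency, so 2NF is violated.

1NF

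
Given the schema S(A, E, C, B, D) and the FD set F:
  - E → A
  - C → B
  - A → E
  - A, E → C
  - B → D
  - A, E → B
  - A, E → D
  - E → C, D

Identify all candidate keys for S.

{A}⁺ = {A, B, C, D, E} — all of the relation — so {A} is a candidate key.
{E}⁺ = {A, B, C, D, E} — all of the relation — so {E} is a candidate key.
These are minimal and exhaustive — every other superkey contains one of them.

{A}, {E}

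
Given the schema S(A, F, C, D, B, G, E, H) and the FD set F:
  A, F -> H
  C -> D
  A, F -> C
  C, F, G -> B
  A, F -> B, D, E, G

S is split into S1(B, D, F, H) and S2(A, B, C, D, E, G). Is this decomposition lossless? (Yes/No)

No

The shared attributes are {B, D} and {B, D}⁺ = {B, D}.
S1 ⊄ {B, D} and S2 ⊄ {B, D}, so the split is lossy.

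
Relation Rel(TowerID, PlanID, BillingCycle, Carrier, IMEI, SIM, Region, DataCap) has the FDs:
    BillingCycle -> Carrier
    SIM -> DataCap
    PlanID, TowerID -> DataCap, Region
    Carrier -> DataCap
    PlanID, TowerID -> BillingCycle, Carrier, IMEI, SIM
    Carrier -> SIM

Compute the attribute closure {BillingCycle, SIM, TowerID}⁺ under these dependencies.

Start with {BillingCycle, SIM, TowerID}.
BillingCycle -> Carrier applies; add {Carrier} → now {BillingCycle, Carrier, SIM, TowerID}.
SIM -> DataCap applies; add {DataCap} → now {BillingCycle, Carrier, DataCap, SIM, TowerID}.
No further FD applies.

{BillingCycle, Carrier, DataCap, SIM, TowerID}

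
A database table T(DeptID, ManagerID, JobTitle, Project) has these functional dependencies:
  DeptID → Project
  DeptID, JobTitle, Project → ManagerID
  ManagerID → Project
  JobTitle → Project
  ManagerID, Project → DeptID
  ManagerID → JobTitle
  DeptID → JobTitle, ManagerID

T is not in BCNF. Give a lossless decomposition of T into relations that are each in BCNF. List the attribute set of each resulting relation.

{DeptID, JobTitle, ManagerID}; {JobTitle, Project}

Candidate keys of the original relation: {DeptID}, {ManagerID}.
Within {DeptID, JobTitle, ManagerID, Project}: {JobTitle}⁺ ∩ {DeptID, JobTitle, ManagerID, Project} = {JobTitle, Project}, not the whole set, so JobTitle → Project violates BCNF; decompose into {JobTitle, Project} and {DeptID, JobTitle, ManagerID}.
{JobTitle, Project}: every determinant is a superkey — BCNF.
{DeptID, JobTitle, ManagerID}: every determinant is a superkey — BCNF.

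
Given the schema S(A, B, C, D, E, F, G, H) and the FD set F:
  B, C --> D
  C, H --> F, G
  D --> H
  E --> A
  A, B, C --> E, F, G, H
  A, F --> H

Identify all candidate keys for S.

{A, B, C}, {B, C, E}

No FD produces {B, C}, so they must be in every candidate key.
Closure of {A, B, C} is {A, B, C, D, E, F, G, H}, the whole schema; {A, B, C} is a candidate key.
Closure of {B, C, E} is {A, B, C, D, E, F, G, H}, the whole schema; {B, C, E} is a candidate key.
No proper subset of any of these is a key, and no other minimal superkey exists.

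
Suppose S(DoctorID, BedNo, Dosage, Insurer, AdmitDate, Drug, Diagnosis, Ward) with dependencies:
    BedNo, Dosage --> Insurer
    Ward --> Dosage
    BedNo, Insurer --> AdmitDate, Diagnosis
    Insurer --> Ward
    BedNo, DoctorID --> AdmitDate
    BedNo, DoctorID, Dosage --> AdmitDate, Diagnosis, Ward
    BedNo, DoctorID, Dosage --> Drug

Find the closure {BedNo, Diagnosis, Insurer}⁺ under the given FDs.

{AdmitDate, BedNo, Diagnosis, Dosage, Insurer, Ward}

Start with {BedNo, Diagnosis, Insurer}.
BedNo, Insurer --> AdmitDate, Diagnosis applies; add {AdmitDate} → now {AdmitDate, BedNo, Diagnosis, Insurer}.
Insurer --> Ward applies; add {Ward} → now {AdmitDate, BedNo, Diagnosis, Insurer, Ward}.
Ward --> Dosage applies; add {Dosage} → now {AdmitDate, BedNo, Diagnosis, Dosage, Insurer, Ward}.
No further FD applies.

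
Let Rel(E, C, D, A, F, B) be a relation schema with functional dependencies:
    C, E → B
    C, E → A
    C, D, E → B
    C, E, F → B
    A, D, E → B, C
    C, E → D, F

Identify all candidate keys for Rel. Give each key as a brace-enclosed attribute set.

No FD produces {E}, so it must be in every candidate key.
{C, E} is a candidate key since {C, E}⁺ = {A, B, C, D, E, F} covers every attribute.
{A, D, E} is a candidate key since {A, D, E}⁺ = {A, B, C, D, E, F} covers every attribute.
These are minimal and exhaustive — every other superkey contains one of them.

{A, D, E}, {C, E}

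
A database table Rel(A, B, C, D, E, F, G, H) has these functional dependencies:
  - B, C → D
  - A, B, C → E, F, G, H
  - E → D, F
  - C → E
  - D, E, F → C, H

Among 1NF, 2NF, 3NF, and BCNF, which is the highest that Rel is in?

Candidate keys: {A, B, C}, {A, B, E}. Prime attributes: {A, B, C, E}.
B, C → D breaks BCNF: {B, C}⁺ = {B, C, D, E, F, H}, so {B, C} is not a superkey.
Because {D} is non-prime and the left side of B, C → D is not a superkey, the relation is not in 3NF.
Since {C} ⊂ {A, B, C} and {C}⁺ ⊇ {D, F, H} with {D, F, H} non-prime, there is a partial dependency; 2NF fails.

1NF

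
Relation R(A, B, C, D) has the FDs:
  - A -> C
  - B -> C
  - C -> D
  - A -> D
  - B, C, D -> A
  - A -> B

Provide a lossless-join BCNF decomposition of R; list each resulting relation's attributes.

Candidate keys of the original relation: {A}, {B}.
{A, B, C, D}: {C} determines {C, D} here but is not a superkey — split on C -> D, giving {C, D} and {A, B, C}.
{C, D} is in BCNF.
{A, B, C} is in BCNF.

{A, B, C}; {C, D}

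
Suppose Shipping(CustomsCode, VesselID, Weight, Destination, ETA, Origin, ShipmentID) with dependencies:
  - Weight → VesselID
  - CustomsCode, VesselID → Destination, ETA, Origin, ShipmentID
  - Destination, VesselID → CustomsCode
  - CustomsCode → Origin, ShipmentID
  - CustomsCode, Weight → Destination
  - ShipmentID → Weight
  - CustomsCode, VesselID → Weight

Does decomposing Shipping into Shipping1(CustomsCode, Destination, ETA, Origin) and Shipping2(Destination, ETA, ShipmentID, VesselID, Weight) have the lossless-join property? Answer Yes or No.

No

The shared attributes are {Destination, ETA} and {Destination, ETA}⁺ = {Destination, ETA}.
Neither Shipping1 nor Shipping2 is contained in that closure, so the decomposition is lossy.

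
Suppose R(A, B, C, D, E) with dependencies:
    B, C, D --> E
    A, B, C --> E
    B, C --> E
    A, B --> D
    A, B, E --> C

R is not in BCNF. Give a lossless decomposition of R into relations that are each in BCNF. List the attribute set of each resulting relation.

Candidate keys of the original relation: {A, B, C}, {A, B, E}.
In {A, B, C, D, E}, {B, C, D} is not a superkey ({B, C, D}⁺ restricted to this set is {B, C, D, E}), so split on B, C, D --> E into {B, C, D, E} and {A, B, C, D}.
In {B, C, D, E}, {B, C} is not a superkey ({B, C}⁺ restricted to this set is {B, C, E}), so split on B, C --> E into {B, C, E} and {B, C, D}.
{B, C, E}: every determinant is a superkey — BCNF.
{B, C, D}: every determinant is a superkey — BCNF.
In {A, B, C, D}, {A, B} is not a superkey ({A, B}⁺ restricted to this set is {A, B, D}), so split on A, B --> D into {A, B, D} and {A, B, C}.
{A, B, D}: every determinant is a superkey — BCNF.
{A, B, C}: every determinant is a superkey — BCNF.

{A, B, C}; {A, B, D}; {B, C, D}; {B, C, E}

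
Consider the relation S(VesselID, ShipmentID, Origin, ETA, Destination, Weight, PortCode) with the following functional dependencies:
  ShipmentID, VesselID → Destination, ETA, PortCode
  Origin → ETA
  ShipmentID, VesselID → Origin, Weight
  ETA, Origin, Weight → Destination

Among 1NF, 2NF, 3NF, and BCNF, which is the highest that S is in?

2NF

Candidate key: {ShipmentID, VesselID}. Prime attributes: {ShipmentID, VesselID}.
Origin → ETA breaks BCNF: {Origin}⁺ = {ETA, Origin}, so {Origin} is not a superkey.
Origin → ETA determines the non-prime attribute {ETA} from a non-superkey — 3NF is violated.
No non-prime attribute depends on a proper subset of any candidate key, so 2NF holds.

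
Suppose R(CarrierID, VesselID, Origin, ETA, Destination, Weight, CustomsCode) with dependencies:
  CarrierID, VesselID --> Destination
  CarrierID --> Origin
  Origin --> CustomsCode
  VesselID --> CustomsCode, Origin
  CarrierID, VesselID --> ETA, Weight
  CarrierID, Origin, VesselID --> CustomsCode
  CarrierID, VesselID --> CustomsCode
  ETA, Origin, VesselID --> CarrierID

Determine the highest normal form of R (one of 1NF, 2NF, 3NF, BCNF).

1NF

Candidate keys: {CarrierID, VesselID}, {ETA, VesselID}. Prime attributes: {CarrierID, ETA, VesselID}.
CarrierID --> Origin: {CarrierID}⁺ = {CarrierID, CustomsCode, Origin}, which is not all of the attributes, so the left side is not a superkey — BCNF is violated.
CarrierID --> Origin has non-prime {Origin} on the right and a non-superkey on the left, so 3NF fails.
Since {CarrierID} ⊂ {CarrierID, VesselID} and {CarrierID}⁺ ⊇ {CustomsCode, Origin} with {CustomsCode, Origin} non-prime, there is a partial dependency; 2NF fails.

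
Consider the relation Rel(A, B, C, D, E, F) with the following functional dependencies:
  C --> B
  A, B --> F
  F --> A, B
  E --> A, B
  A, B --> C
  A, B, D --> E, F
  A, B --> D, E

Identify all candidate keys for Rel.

{E}⁺ = {A, B, C, D, E, F}, which is every attribute, so {E} is a candidate key.
{F}⁺ = {A, B, C, D, E, F}, which is every attribute, so {F} is a candidate key.
{A, B}⁺ = {A, B, C, D, E, F}, which is every attribute, so {A, B} is a candidate key.
{A, C}⁺ = {A, B, C, D, E, F}, which is every attribute, so {A, C} is a candidate key.
No proper subset of any of these is a key, and no other minimal superkey exists.

{A, B}, {A, C}, {E}, {F}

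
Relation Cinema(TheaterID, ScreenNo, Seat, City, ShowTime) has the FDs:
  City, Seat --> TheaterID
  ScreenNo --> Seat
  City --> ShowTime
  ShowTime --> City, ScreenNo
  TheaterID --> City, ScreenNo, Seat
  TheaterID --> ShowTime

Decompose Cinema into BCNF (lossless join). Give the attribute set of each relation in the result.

{City, ScreenNo, ShowTime, TheaterID}; {ScreenNo, Seat}

Candidate keys of the original relation: {City}, {ShowTime}, {TheaterID}.
Within {City, ScreenNo, Seat, ShowTime, TheaterID}: {ScreenNo}⁺ ∩ {City, ScreenNo, Seat, ShowTime, TheaterID} = {ScreenNo, Seat}, not the whole set, so ScreenNo --> Seat violates BCNF; decompose into {ScreenNo, Seat} and {City, ScreenNo, ShowTime, TheaterID}.
{ScreenNo, Seat} has no BCNF violation.
{City, ScreenNo, ShowTime, TheaterID} has no BCNF violation.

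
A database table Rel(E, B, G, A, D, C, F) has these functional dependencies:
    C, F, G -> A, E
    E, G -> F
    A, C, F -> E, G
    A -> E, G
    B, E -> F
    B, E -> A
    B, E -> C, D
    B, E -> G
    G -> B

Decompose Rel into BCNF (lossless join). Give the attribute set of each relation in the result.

Candidate keys of the original relation: {A}, {B, E}, {C, F, G}, {E, G}.
{A, B, C, D, E, F, G}: {G} determines {B, G} here but is not a superkey — split on G -> B, giving {B, G} and {A, C, D, E, F, G}.
{B, G} is in BCNF.
{A, C, D, E, F, G} is in BCNF.

{A, C, D, E, F, G}; {B, G}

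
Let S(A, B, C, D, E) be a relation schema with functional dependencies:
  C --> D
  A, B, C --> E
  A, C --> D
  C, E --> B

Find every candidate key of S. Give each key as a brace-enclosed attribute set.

{A, C} never appear on the right of any FD, so every key must include all of them.
{A, B, C} is a candidate key since {A, B, C}⁺ = {A, B, C, D, E} covers every attribute.
{A, C, E} is a candidate key since {A, C, E}⁺ = {A, B, C, D, E} covers every attribute.
No proper subset of any of these is a key, and no other minimal superkey exists.

{A, B, C}, {A, C, E}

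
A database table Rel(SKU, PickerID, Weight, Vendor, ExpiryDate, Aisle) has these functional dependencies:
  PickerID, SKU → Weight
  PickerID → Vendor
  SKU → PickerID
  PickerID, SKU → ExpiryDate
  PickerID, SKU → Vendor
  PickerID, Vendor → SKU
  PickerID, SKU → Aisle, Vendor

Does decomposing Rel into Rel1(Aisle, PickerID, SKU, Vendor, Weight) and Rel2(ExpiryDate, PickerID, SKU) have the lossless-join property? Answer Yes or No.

Common attributes: {PickerID, SKU}; their closure is {Aisle, ExpiryDate, PickerID, SKU, Vendor, Weight}.
This includes all of Rel1, so the common attributes are a superkey of Rel1 — the join is lossless.

Yes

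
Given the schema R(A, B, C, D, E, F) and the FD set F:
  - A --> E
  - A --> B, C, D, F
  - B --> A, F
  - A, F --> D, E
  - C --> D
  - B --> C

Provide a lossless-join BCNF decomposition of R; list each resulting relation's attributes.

{A, B, C, E, F}; {C, D}

Candidate keys of the original relation: {A}, {B}.
Within {A, B, C, D, E, F}: {C}⁺ ∩ {A, B, C, D, E, F} = {C, D}, not the whole set, so C --> D violates BCNF; decompose into {C, D} and {A, B, C, E, F}.
{C, D} is in BCNF.
{A, B, C, E, F} is in BCNF.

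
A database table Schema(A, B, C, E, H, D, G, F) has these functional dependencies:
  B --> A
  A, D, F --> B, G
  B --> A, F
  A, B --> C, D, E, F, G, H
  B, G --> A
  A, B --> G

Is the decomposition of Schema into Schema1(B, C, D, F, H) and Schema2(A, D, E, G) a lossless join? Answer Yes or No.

Schema1 ∩ Schema2 = {D}; its closure under F is {D}.
Schema1 ⊄ {D} and Schema2 ⊄ {D}, so the split is lossy.

No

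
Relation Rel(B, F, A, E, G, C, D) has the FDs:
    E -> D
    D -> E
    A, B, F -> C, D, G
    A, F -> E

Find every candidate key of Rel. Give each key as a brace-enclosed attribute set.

Attributes never on any right-hand side: {A, B, F} — every candidate key must contain all of them.
Closure of {A, B, F} is {A, B, C, D, E, F, G}, the whole schema; {A, B, F} is a candidate key.
No smaller or unrelated set reaches every attribute, so there are no other keys.

{A, B, F}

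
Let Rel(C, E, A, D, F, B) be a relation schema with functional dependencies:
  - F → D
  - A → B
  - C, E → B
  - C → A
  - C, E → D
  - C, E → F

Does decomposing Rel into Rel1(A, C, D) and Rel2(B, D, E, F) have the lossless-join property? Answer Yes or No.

Rel1 ∩ Rel2 = {D}; its closure under F is {D}.
Neither Rel1 nor Rel2 is contained in that closure, so the decomposition is lossy.

No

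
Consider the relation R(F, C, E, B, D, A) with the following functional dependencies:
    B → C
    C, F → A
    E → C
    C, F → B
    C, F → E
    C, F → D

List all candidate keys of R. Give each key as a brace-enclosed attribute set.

No FD produces {F}, so it must be in every candidate key.
Closure of {B, F} is {A, B, C, D, E, F}, the whole schema; {B, F} is a candidate key.
Closure of {C, F} is {A, B, C, D, E, F}, the whole schema; {C, F} is a candidate key.
Closure of {E, F} is {A, B, C, D, E, F}, the whole schema; {E, F} is a candidate key.
These are minimal and exhaustive — every other superkey contains one of them.

{B, F}, {C, F}, {E, F}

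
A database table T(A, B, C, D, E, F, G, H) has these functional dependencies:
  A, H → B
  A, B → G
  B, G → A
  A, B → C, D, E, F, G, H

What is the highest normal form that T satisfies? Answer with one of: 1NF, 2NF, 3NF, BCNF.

BCNF

Candidate keys: {A, B}, {A, H}, {B, G}. Prime attributes: {A, B, G, H}.
The left-hand side of every FD is a superkey, so BCNF is satisfied.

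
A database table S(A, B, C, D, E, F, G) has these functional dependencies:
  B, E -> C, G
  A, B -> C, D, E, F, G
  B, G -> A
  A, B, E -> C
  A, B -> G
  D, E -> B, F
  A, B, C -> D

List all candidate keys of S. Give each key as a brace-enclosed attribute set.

Closure of {A, B} is {A, B, C, D, E, F, G}, the whole schema; {A, B} is a candidate key.
Closure of {B, E} is {A, B, C, D, E, F, G}, the whole schema; {B, E} is a candidate key.
Closure of {B, G} is {A, B, C, D, E, F, G}, the whole schema; {B, G} is a candidate key.
Closure of {D, E} is {A, B, C, D, E, F, G}, the whole schema; {D, E} is a candidate key.
Any other superkey properly contains one of these, so there are no further candidate keys.

{A, B}, {B, E}, {B, G}, {D, E}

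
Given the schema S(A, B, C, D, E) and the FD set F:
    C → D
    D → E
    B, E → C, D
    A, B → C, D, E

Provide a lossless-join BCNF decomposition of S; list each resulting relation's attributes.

{A, B, C}; {C, D}; {D, E}

Candidate key of the original relation: {A, B}.
In {A, B, C, D, E}, {C} is not a superkey ({C}⁺ restricted to this set is {C, D, E}), so split on C → D, E into {C, D, E} and {A, B, C}.
In {C, D, E}, {D} is not a superkey ({D}⁺ restricted to this set is {D, E}), so split on D → E into {D, E} and {C, D}.
{D, E}: every determinant is a superkey — BCNF.
{C, D}: every determinant is a superkey — BCNF.
{A, B, C}: every determinant is a superkey — BCNF.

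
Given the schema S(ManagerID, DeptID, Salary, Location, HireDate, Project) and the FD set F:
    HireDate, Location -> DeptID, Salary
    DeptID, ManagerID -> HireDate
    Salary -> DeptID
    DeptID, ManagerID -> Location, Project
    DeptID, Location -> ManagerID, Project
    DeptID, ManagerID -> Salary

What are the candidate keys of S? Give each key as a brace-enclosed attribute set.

Closure of {DeptID, Location} is {DeptID, HireDate, Location, ManagerID, Project, Salary}, the whole schema; {DeptID, Location} is a candidate key.
Closure of {DeptID, ManagerID} is {DeptID, HireDate, Location, ManagerID, Project, Salary}, the whole schema; {DeptID, ManagerID} is a candidate key.
Closure of {HireDate, Location} is {DeptID, HireDate, Location, ManagerID, Project, Salary}, the whole schema; {HireDate, Location} is a candidate key.
Closure of {Location, Salary} is {DeptID, HireDate, Location, ManagerID, Project, Salary}, the whole schema; {Location, Salary} is a candidate key.
Closure of {ManagerID, Salary} is {DeptID, HireDate, Location, ManagerID, Project, Salary}, the whole schema; {ManagerID, Salary} is a candidate key.
These are minimal and exhaustive — every other superkey contains one of them.

{DeptID, Location}, {DeptID, ManagerID}, {HireDate, Location}, {Location, Salary}, {ManagerID, Salary}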